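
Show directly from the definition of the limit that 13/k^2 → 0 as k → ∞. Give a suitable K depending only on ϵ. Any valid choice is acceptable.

Fix ϵ > 0. For k ≥ 1, |13/k^2 − 0| = 13/k^2.
13/k^2 < ϵ ⇔ k^2 > 13/ϵ ⇔ k > (13/ϵ)^{1/2}.
Take K = (13/ϵ)^{1/2}. Then k > K implies 13/k^2 < ϵ.

K = (13/ϵ)^{1/2}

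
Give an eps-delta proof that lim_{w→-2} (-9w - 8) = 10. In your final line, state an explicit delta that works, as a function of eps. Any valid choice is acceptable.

Fix eps > 0. We need delta > 0 so that 0 < |w + 2| < delta implies |(-9w - 8) − 10| < eps.
|(-9w - 8) − 10| = |-9w - 18| = 9|w + 2|.
So 9|w + 2| < eps exactly when |w + 2| < eps/9.
Choosing delta = eps/9 gives |(-9w - 8) − 10| = 9|w + 2| < eps whenever |w + 2| < delta.

delta = eps/9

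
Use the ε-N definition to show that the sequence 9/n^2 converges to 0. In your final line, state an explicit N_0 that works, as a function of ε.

N_0 = (9/ε)^{1/2}

Let ε > 0. For n ≥ 1, |9/n^2 − 0| = 9/n^2.
9/n^2 < ε ⇔ n^2 > 9/ε ⇔ n > (9/ε)^{1/2}.
Take N_0 = (9/ε)^{1/2}. Then n > N_0 implies 9/n^2 < ε.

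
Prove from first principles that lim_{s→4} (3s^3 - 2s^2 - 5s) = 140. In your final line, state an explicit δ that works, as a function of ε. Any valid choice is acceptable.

Fix ε > 0. We want δ > 0 such that 0 < |s − 4| < δ implies |(3s^3 - 2s^2 - 5s) − 140| < ε.
(3s^3 - 2s^2 - 5s) − 140 = 3s^3 - 2s^2 - 5s - 140 = (s − 4)(3s^2 + 10s + 35).
So |(3s^3 - 2s^2 - 5s) − 140| = |s − 4|·|3s^2 + 10s + 35|.
Require δ ≤ 1. Then |s − 4| < 1 gives |s| < 5, and by the triangle inequality |3s^2 + 10s + 35| ≤ 3·5^2 + 10·5 + 35 = 160.
Hence |(3s^3 - 2s^2 - 5s) − 140| ≤ 160|s − 4| < ε provided |s − 4| < ε/160.
Choosing δ = min(1, ε/160) ensures both conditions, hence |(3s^3 - 2s^2 - 5s) − 140| < ε.

δ = min(1, ε/160)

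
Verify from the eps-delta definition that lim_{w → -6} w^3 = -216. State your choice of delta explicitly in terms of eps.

Fix eps > 0. We seek delta > 0 with 0 < |w + 6| < delta ⇒ |w^3 + 216| < eps.
Factor: w^3 + 216 = (w + 6)(w^2 - 6w + 36), so |w^3 + 216| = |w + 6|·|w^2 - 6w + 36|.
Impose delta ≤ 1 so that |w| < 7; then |w^2 - 6w + 36| ≤ 127.
Hence |w^3 + 216| ≤ 127|w + 6|, which is < eps once |w + 6| < eps/127.
Take delta = min(1, eps/127). If 0 < |w + 6| < delta then both bounds hold and |w^3 + 216| ≤ 127|w + 6| < 127·(eps/127) = eps.

delta = min(1, eps/127)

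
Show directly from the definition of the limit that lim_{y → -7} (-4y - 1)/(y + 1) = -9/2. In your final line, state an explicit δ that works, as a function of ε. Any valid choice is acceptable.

δ = min(3, 6ε)

Let ε > 0 be given. We want δ > 0 with 0 < |y + 7| < δ ⇒ |(-4y - 1)/(y + 1) + 9/2| < ε.
Combining over a common denominator, (-4y - 1)/(y + 1) + 9/2 = [(-4y - 1)·(-6) − 27·(y + 1)] / [(-6)·(y + 1)] = -3(y + 7) / ((-6)(y + 1)).
So |(-4y - 1)/(y + 1) + 9/2| = 3|y + 7| / (6·|y + 1|).
Require δ ≤ 3, so |y + 1| ≥ |-6| − |y + 7| > 6 − 3 = 3.
Hence |(-4y - 1)/(y + 1) + 9/2| < 3|y + 7|/(6·3) = (1/6)|y + 7|, which is < ε once |y + 7| < 6ε.
Take δ = min(3, 6ε). Then 0 < |y + 7| < δ forces both bounds, so |(-4y - 1)/(y + 1) + 9/2| < ε.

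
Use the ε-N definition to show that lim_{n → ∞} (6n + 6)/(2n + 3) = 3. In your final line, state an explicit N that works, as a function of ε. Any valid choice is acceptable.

Let ε > 0. For n ≥ 1, |(6n + 6)/(2n + 3) − 3| = |-6|/(2(2n + 3)) = 6/(2(2n + 3)).
Since 2n + 3 ≥ 2n for n ≥ 1, this is ≤ 6/(2·2n) = (3/2)/n.
So |(6n + 6)/(2n + 3) − 3| < ε whenever n > (3/2)/ε.
Take N = (3/2)/ε. If n > N then |(6n + 6)/(2n + 3) − 3| ≤ (3/2)/n < ε.

N = (3/2)/ε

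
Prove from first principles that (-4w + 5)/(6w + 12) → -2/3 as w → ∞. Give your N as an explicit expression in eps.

Fix eps > 0. We seek N > 0 such that w > N implies |(-4w + 5)/(6w + 12) + 2/3| < eps.
(-4w + 5)/(6w + 12) + 2/3 = (6(-4w + 5) − (-4)(6w + 12)) / (6(6w + 12)) = 78/(6(6w + 12)).
For w > 0 we have 6w + 12 > 6w, so |(-4w + 5)/(6w + 12) + 2/3| = 78/(6(6w + 12)) < 78/(6·6w) = (13/6)/w.
Thus |(-4w + 5)/(6w + 12) + 2/3| < eps whenever w > (13/6)/eps.
Take N = (13/6)/eps. If w > N then |(-4w + 5)/(6w + 12) + 2/3| < (13/6)/w < eps.

N = (13/6)/eps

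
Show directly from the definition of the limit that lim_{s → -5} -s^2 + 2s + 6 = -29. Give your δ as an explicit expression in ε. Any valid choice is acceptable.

Let ε > 0 be given. We want δ > 0 such that 0 < |s + 5| < δ implies |(-s^2 + 2s + 6) + 29| < ε.
(-s^2 + 2s + 6) + 29 = -s^2 + 2s + 35 = (s + 5)(-s + 7).
So |(-s^2 + 2s + 6) + 29| = |s + 5|·|-s + 7|.
Assume first that |s + 5| < 1, so |s| < 6. Then |-s + 7| ≤ 6 + 7 = 13.
Hence |(-s^2 + 2s + 6) + 29| ≤ 13|s + 5| < ε provided |s + 5| < ε/13.
Choosing δ = min(1, ε/13) ensures both conditions, hence |(-s^2 + 2s + 6) + 29| < ε.

δ = min(1, ε/13)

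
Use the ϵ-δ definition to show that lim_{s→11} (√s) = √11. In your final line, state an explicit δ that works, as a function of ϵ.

Suppose ϵ > 0. We want δ > 0 such that 0 < |s − 11| < δ implies |√s − √11| < ϵ.
Multiplying by the conjugate, |√s − √11| = |s − 11|/(√s + √11).
Restrict δ ≤ 11 so that |s − 11| < 11 forces s > 0, and then √s + √11 > √11.
Hence |√s − √11| < |s − 11|/√11, which is < ϵ once |s − 11| < √11·ϵ.
Take δ = min(11, √11·ϵ). If 0 < |s − 11| < δ then s > 0 and |√s − √11| < |s − 11|/√11 < ϵ.

δ = min(11, √11·ϵ)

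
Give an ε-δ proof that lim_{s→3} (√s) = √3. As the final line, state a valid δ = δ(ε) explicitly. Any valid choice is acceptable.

δ = min(3, √3·ε)

Fix ε > 0. We want δ > 0 such that 0 < |s − 3| < δ implies |√s − √3| < ε.
Multiplying by the conjugate, |√s − √3| = |s − 3|/(√s + √3).
Restrict δ ≤ 3 so that |s − 3| < 3 forces s > 0, and then √s + √3 > √3.
Hence |√s − √3| < |s − 3|/√3, which is < ε once |s − 3| < √3·ε.
Take δ = min(3, √3·ε). If 0 < |s − 3| < δ then s > 0 and |√s − √3| < |s − 3|/√3 < ε.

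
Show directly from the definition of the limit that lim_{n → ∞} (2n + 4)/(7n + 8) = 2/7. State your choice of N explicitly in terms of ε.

Suppose ε > 0. For n ≥ 1, |(2n + 4)/(7n + 8) − (2/7)| = |12|/(7(7n + 8)) = 12/(7(7n + 8)).
Since 7n + 8 ≥ 7n for n ≥ 1, this is ≤ 12/(7·7n) = (12/49)/n.
So |(2n + 4)/(7n + 8) − (2/7)| < ε whenever n > (12/49)/ε.
Take N = (12/49)/ε. If n > N then |(2n + 4)/(7n + 8) − (2/7)| ≤ (12/49)/n < ε.

N = (12/49)/ε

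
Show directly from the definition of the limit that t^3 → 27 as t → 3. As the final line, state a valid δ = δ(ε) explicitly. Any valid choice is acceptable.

δ = min(2, ε/49)

Let ε > 0. We seek δ > 0 with 0 < |t − 3| < δ ⇒ |t^3 − 27| < ε.
Factor: t^3 − 27 = (t − 3)(t^2 + 3t + 9), so |t^3 − 27| = |t − 3|·|t^2 + 3t + 9|.
Impose δ ≤ 2 so that |t| < 5; then |t^2 + 3t + 9| ≤ 49.
Hence |t^3 − 27| ≤ 49|t − 3|, which is < ε once |t − 3| < ε/49.
Take δ = min(2, ε/49). If 0 < |t − 3| < δ then both bounds hold and |t^3 − 27| ≤ 49|t − 3| < 49·(ε/49) = ε.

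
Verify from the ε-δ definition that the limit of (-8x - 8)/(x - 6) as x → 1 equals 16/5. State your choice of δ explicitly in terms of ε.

Let ε > 0 be given. We want δ > 0 with 0 < |x − 1| < δ ⇒ |(-8x - 8)/(x - 6) − (16/5)| < ε.
Combining over a common denominator, (-8x - 8)/(x - 6) − (16/5) = [(-8x - 8)·(-5) − (-16)·(x - 6)] / [(-5)·(x - 6)] = 56(x − 1) / ((-5)(x - 6)).
So |(-8x - 8)/(x - 6) − (16/5)| = 56|x − 1| / (5·|x − 6|).
Require δ ≤ 5/2, so |x − 6| ≥ |-5| − |x − 1| > 5 − 5/2 = 5/2.
Hence |(-8x - 8)/(x - 6) − (16/5)| < 56|x − 1|/(5·(5/2)) = (112/25)|x − 1|, which is < ε once |x − 1| < (25/112)ε.
Take δ = min(5/2, (25/112)ε). Then 0 < |x − 1| < δ forces both bounds, so |(-8x - 8)/(x - 6) − (16/5)| < ε.

δ = min(5/2, (25/112)ε)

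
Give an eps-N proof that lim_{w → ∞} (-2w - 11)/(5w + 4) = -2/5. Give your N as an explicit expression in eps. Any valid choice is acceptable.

Suppose eps > 0. We seek N > 0 such that w > N implies |(-2w - 11)/(5w + 4) + 2/5| < eps.
(-2w - 11)/(5w + 4) + 2/5 = (5(-2w - 11) − (-2)(5w + 4)) / (5(5w + 4)) = -47/(5(5w + 4)).
For w > 0 we have 5w + 4 > 5w, so |(-2w - 11)/(5w + 4) + 2/5| = 47/(5(5w + 4)) < 47/(5·5w) = (47/25)/w.
Thus |(-2w - 11)/(5w + 4) + 2/5| < eps whenever w > (47/25)/eps.
Take N = (47/25)/eps. If w > N then |(-2w - 11)/(5w + 4) + 2/5| < (47/25)/w < eps.

N = (47/25)/eps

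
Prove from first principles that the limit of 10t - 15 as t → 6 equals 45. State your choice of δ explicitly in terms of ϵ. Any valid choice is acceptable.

Let ϵ > 0 be given. We need δ > 0 so that 0 < |t − 6| < δ implies |(10t - 15) − 45| < ϵ.
|(10t - 15) − 45| = |10t - 60| = 10|t − 6|.
So 10|t − 6| < ϵ exactly when |t − 6| < ϵ/10.
Choosing δ = ϵ/10 gives |(10t - 15) − 45| = 10|t − 6| < ϵ whenever |t − 6| < δ.

δ = ϵ/10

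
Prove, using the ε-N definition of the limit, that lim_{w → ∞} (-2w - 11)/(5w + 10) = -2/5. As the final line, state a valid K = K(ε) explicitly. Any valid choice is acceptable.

Fix ε > 0. We seek K > 0 such that w > K implies |(-2w - 11)/(5w + 10) + 2/5| < ε.
(-2w - 11)/(5w + 10) + 2/5 = (5(-2w - 11) − (-2)(5w + 10)) / (5(5w + 10)) = -35/(5(5w + 10)).
For w > 0 we have 5w + 10 > 5w, so |(-2w - 11)/(5w + 10) + 2/5| = 35/(5(5w + 10)) < 35/(5·5w) = (7/5)/w.
Thus |(-2w - 11)/(5w + 10) + 2/5| < ε whenever w > (7/5)/ε.
Take K = (7/5)/ε. If w > K then |(-2w - 11)/(5w + 10) + 2/5| < (7/5)/w < ε.

K = (7/5)/ε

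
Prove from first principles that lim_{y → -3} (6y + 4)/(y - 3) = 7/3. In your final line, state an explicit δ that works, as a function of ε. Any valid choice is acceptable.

Let ε > 0. We want δ > 0 with 0 < |y + 3| < δ ⇒ |(6y + 4)/(y - 3) − (7/3)| < ε.
Combining over a common denominator, (6y + 4)/(y - 3) − (7/3) = [(6y + 4)·(-6) − (-14)·(y - 3)] / [(-6)·(y - 3)] = -22(y + 3) / ((-6)(y - 3)).
So |(6y + 4)/(y - 3) − (7/3)| = 22|y + 3| / (6·|y − 3|).
Require δ ≤ 3, so |y − 3| ≥ |-6| − |y + 3| > 6 − 3 = 3.
Hence |(6y + 4)/(y - 3) − (7/3)| < 22|y + 3|/(6·3) = (11/9)|y + 3|, which is < ε once |y + 3| < (9/11)ε.
Take δ = min(3, (9/11)ε). Then 0 < |y + 3| < δ forces both bounds, so |(6y + 4)/(y - 3) − (7/3)| < ε.

δ = min(3, (9/11)ε)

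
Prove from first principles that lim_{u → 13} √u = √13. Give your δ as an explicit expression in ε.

δ = min(13, √13·ε)

Fix ε > 0. We want δ > 0 such that 0 < |u − 13| < δ implies |√u − √13| < ε.
Multiplying by the conjugate, |√u − √13| = |u − 13|/(√u + √13).
Restrict δ ≤ 13 so that |u − 13| < 13 forces u > 0, and then √u + √13 > √13.
Hence |√u − √13| < |u − 13|/√13, which is < ε once |u − 13| < √13·ε.
Take δ = min(13, √13·ε). If 0 < |u − 13| < δ then u > 0 and |√u − √13| < |u − 13|/√13 < ε.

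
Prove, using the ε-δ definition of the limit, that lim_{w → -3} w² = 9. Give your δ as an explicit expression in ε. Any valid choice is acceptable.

Suppose ε > 0. We seek δ > 0 with 0 < |w + 3| < δ ⇒ |w² − 9| < ε.
Factor: w² − 9 = (w + 3)(w - 3), so |w² − 9| = |w + 3|·|w - 3|.
Restrict δ ≤ 1. Then |w + 3| < 1 gives |w| < 4, so by the triangle inequality |w - 3| ≤ 4 + 3 = 7.
Hence |w² − 9| ≤ 7|w + 3|, which is < ε once |w + 3| < ε/7.
Take δ = min(1, ε/7). If 0 < |w + 3| < δ then both bounds hold and |w² − 9| ≤ 7|w + 3| < 7·(ε/7) = ε.

δ = min(1, ε/7)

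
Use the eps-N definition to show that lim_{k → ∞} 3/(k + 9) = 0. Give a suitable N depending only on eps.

Fix eps > 0. For k ≥ 1, |3/(k + 9) − 0| = 3/(k + 9) ≤ 3/k.
We need 3/k < eps, i.e. k > 3/eps.
Take N = 3/eps. If k > N then |3/(k + 9)| ≤ 3/k < eps.

N = 3/eps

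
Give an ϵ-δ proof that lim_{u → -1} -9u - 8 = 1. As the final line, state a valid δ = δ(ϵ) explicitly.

Let ϵ > 0. We need δ > 0 so that 0 < |u + 1| < δ implies |(-9u - 8) − 1| < ϵ.
|(-9u - 8) − 1| = |-9u - 9| = 9|u + 1|.
So 9|u + 1| < ϵ exactly when |u + 1| < ϵ/9.
Take δ = ϵ/9. If 0 < |u + 1| < δ then |(-9u - 8) − 1| = 9|u + 1| < 9·(ϵ/9) = ϵ.

δ = ϵ/9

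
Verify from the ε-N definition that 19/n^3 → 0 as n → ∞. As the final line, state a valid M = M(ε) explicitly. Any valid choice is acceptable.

Suppose ε > 0. For n ≥ 1, |19/n^3 − 0| = 19/n^3.
19/n^3 < ε ⇔ n^3 > 19/ε ⇔ n > (19/ε)^{1/3}.
Take M = (19/ε)^{1/3}. Then n > M implies 19/n^3 < ε.

M = (19/ε)^{1/3}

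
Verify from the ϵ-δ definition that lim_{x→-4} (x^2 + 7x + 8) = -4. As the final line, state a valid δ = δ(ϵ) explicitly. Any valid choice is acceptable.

δ = min(2, ϵ/9)

Suppose ϵ > 0. We want δ > 0 such that 0 < |x + 4| < δ implies |(x^2 + 7x + 8) + 4| < ϵ.
(x^2 + 7x + 8) + 4 = x^2 + 7x + 12 = (x + 4)(x + 3).
So |(x^2 + 7x + 8) + 4| = |x + 4|·|x + 3|.
Require δ ≤ 2. Then |x + 4| < 2 gives |x| < 6, and by the triangle inequality |x + 3| ≤ 6 + 3 = 9.
Hence |(x^2 + 7x + 8) + 4| ≤ 9|x + 4| < ϵ provided |x + 4| < ϵ/9.
Take δ = min(2, ϵ/9). Then 0 < |x + 4| < δ gives both |x + 4| < 2 and |x + 4| < ϵ/9, so |(x^2 + 7x + 8) + 4| < ϵ.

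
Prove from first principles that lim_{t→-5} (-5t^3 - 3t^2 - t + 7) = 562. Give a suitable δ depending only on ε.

δ = min(2, ε/510)

Suppose ε > 0. We want δ > 0 such that 0 < |t + 5| < δ implies |(-5t^3 - 3t^2 - t + 7) − 562| < ε.
(-5t^3 - 3t^2 - t + 7) − 562 = -5t^3 - 3t^2 - t - 555 = (t + 5)(-5t^2 + 22t - 111).
So |(-5t^3 - 3t^2 - t + 7) − 562| = |t + 5|·|-5t^2 + 22t - 111|.
Assume first that |t + 5| < 2, so |t| < 7. Then |-5t^2 + 22t - 111| ≤ 5·7^2 + 22·7 + 111 = 510.
Hence |(-5t^3 - 3t^2 - t + 7) − 562| ≤ 510|t + 5| < ε provided |t + 5| < ε/510.
Choosing δ = min(2, ε/510) ensures both conditions, hence |(-5t^3 - 3t^2 - t + 7) − 562| < ε.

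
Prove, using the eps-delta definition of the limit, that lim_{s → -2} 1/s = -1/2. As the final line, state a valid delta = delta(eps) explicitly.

Let eps > 0. We seek delta > 0 such that 0 < |s + 2| < delta implies |1/s + 1/2| < eps.
|1/s + 1/2| = |-2 − s|/(2·|s|) = |s + 2|/(2|s|).
Restrict delta ≤ 1. Then |s + 2| < 1 gives |s| > 1, so 2|s| > 2.
Then |1/s + 1/2| < |s + 2|/2, which is < eps when |s + 2| < 2eps.
Take delta = min(1, 2eps). Then 0 < |s + 2| < delta gives both |s + 2| < 1 and |s + 2| < 2eps, so |1/s + 1/2| < eps.

delta = min(1, 2eps)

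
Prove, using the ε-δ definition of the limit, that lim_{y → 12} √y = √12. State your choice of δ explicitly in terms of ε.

δ = min(12, √12·ε)

Let ε > 0 be given. We want δ > 0 such that 0 < |y − 12| < δ implies |√y − √12| < ε.
Rationalise: √y − √12 = (y − 12)/(√y + √12), so |√y − √12| = |y − 12|/(√y + √12).
Restrict δ ≤ 12 so that |y − 12| < 12 forces y > 0, and then √y + √12 > √12.
Hence |√y − √12| < |y − 12|/√12, which is < ε once |y − 12| < √12·ε.
Take δ = min(12, √12·ε). If 0 < |y − 12| < δ then y > 0 and |√y − √12| < |y − 12|/√12 < ε.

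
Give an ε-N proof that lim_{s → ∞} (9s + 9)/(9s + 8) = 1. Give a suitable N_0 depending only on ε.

N_0 = (1/9)/ε

Fix ε > 0. We seek N_0 > 0 such that s > N_0 implies |(9s + 9)/(9s + 8) − 1| < ε.
(9s + 9)/(9s + 8) − 1 = (9(9s + 9) − 9(9s + 8)) / (9(9s + 8)) = 9/(9(9s + 8)).
For s > 0 we have 9s + 8 > 9s, so |(9s + 9)/(9s + 8) − 1| = 9/(9(9s + 8)) < 9/(9·9s) = (1/9)/s.
Thus |(9s + 9)/(9s + 8) − 1| < ε whenever s > (1/9)/ε.
Take N_0 = (1/9)/ε. If s > N_0 then |(9s + 9)/(9s + 8) − 1| < (1/9)/s < ε.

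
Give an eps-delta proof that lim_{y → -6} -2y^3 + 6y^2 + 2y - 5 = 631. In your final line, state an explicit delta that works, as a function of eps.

delta = min(2, eps/378)

Fix eps > 0. We want delta > 0 such that 0 < |y + 6| < delta implies |(-2y^3 + 6y^2 + 2y - 5) − 631| < eps.
(-2y^3 + 6y^2 + 2y - 5) − 631 = -2y^3 + 6y^2 + 2y - 636 = (y + 6)(-2y^2 + 18y - 106).
So |(-2y^3 + 6y^2 + 2y - 5) − 631| = |y + 6|·|-2y^2 + 18y - 106|.
Require delta ≤ 2. Then |y + 6| < 2 gives |y| < 8, and by the triangle inequality |-2y^2 + 18y - 106| ≤ 2·8^2 + 18·8 + 106 = 378.
Hence |(-2y^3 + 6y^2 + 2y - 5) − 631| ≤ 378|y + 6| < eps provided |y + 6| < eps/378.
Take delta = min(2, eps/378). Then 0 < |y + 6| < delta gives both |y + 6| < 2 and |y + 6| < eps/378, so |(-2y^3 + 6y^2 + 2y - 5) − 631| < eps.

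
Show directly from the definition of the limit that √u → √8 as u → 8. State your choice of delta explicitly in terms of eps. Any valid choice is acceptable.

Fix eps > 0. We want delta > 0 such that 0 < |u − 8| < delta implies |√u − √8| < eps.
Rationalise: √u − √8 = (u − 8)/(√u + √8), so |√u − √8| = |u − 8|/(√u + √8).
Restrict delta ≤ 8 so that |u − 8| < 8 forces u > 0, and then √u + √8 > √8.
Hence |√u − √8| < |u − 8|/√8, which is < eps once |u − 8| < √8·eps.
Take delta = min(8, √8·eps). If 0 < |u − 8| < delta then u > 0 and |√u − √8| < |u − 8|/√8 < eps.

delta = min(8, √8·eps)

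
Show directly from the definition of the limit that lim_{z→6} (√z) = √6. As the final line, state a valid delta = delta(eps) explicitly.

Fix eps > 0. We want delta > 0 such that 0 < |z − 6| < delta implies |√z − √6| < eps.
Rationalise: √z − √6 = (z − 6)/(√z + √6), so |√z − √6| = |z − 6|/(√z + √6).
Restrict delta ≤ 6 so that |z − 6| < 6 forces z > 0, and then √z + √6 > √6.
Hence |√z − √6| < |z − 6|/√6, which is < eps once |z − 6| < √6·eps.
Take delta = min(6, √6·eps). If 0 < |z − 6| < delta then z > 0 and |√z − √6| < |z − 6|/√6 < eps.

delta = min(6, √6·eps)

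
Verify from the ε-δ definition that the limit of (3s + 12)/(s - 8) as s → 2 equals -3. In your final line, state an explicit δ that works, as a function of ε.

Suppose ε > 0. We want δ > 0 with 0 < |s − 2| < δ ⇒ |(3s + 12)/(s - 8) + 3| < ε.
Combining over a common denominator, (3s + 12)/(s - 8) + 3 = [(3s + 12)·(-6) − 18·(s - 8)] / [(-6)·(s - 8)] = -36(s − 2) / ((-6)(s - 8)).
So |(3s + 12)/(s - 8) + 3| = 36|s − 2| / (6·|s − 8|).
Restrict δ ≤ 3. Then |s − 2| < 3 gives |s − 8| = |(s − 2) + (-6)| ≥ 6 − 3 = 3.
Hence |(3s + 12)/(s - 8) + 3| < 36|s − 2|/(6·3) = 2|s − 2|, which is < ε once |s − 2| < (1/2)ε.
Take δ = min(3, (1/2)ε). Then 0 < |s − 2| < δ forces both bounds, so |(3s + 12)/(s - 8) + 3| < ε.

δ = min(3, (1/2)ε)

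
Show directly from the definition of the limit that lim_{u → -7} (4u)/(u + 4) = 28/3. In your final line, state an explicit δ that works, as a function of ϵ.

δ = min(3/2, (9/32)ϵ)

Let ϵ > 0 be given. We want δ > 0 with 0 < |u + 7| < δ ⇒ |(4u)/(u + 4) − (28/3)| < ϵ.
Combining over a common denominator, (4u)/(u + 4) − (28/3) = [(4u)·(-3) − (-28)·(u + 4)] / [(-3)·(u + 4)] = 16(u + 7) / ((-3)(u + 4)).
So |(4u)/(u + 4) − (28/3)| = 16|u + 7| / (3·|u + 4|).
Require δ ≤ 3/2, so |u + 4| ≥ |-3| − |u + 7| > 3 − 3/2 = 3/2.
Hence |(4u)/(u + 4) − (28/3)| < 16|u + 7|/(3·(3/2)) = (32/9)|u + 7|, which is < ϵ once |u + 7| < (9/32)ϵ.
Take δ = min(3/2, (9/32)ϵ). Then 0 < |u + 7| < δ forces both bounds, so |(4u)/(u + 4) − (28/3)| < ϵ.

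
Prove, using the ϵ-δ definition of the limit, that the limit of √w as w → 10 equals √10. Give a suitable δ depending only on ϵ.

Let ϵ > 0 be given. We want δ > 0 such that 0 < |w − 10| < δ implies |√w − √10| < ϵ.
Rationalise: √w − √10 = (w − 10)/(√w + √10), so |√w − √10| = |w − 10|/(√w + √10).
Restrict δ ≤ 10 so that |w − 10| < 10 forces w > 0, and then √w + √10 > √10.
Hence |√w − √10| < |w − 10|/√10, which is < ϵ once |w − 10| < √10·ϵ.
Take δ = min(10, √10·ϵ). If 0 < |w − 10| < δ then w > 0 and |√w − √10| < |w − 10|/√10 < ϵ.

δ = min(10, √10·ϵ)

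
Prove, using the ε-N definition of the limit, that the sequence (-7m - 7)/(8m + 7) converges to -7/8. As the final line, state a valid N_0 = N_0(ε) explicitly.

N_0 = (7/64)/ε

Fix ε > 0. For m ≥ 1, |(-7m - 7)/(8m + 7) + 7/8| = |-7|/(8(8m + 7)) = 7/(8(8m + 7)).
Since 8m + 7 ≥ 8m for m ≥ 1, this is ≤ 7/(8·8m) = (7/64)/m.
So |(-7m - 7)/(8m + 7) + 7/8| < ε whenever m > (7/64)/ε.
Take N_0 = (7/64)/ε. If m > N_0 then |(-7m - 7)/(8m + 7) + 7/8| ≤ (7/64)/m < ε.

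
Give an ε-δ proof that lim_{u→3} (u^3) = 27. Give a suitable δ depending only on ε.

δ = min(1, ε/37)

Let ε > 0. We seek δ > 0 with 0 < |u − 3| < δ ⇒ |u^3 − 27| < ε.
Factor: u^3 − 27 = (u − 3)(u^2 + 3u + 9), so |u^3 − 27| = |u − 3|·|u^2 + 3u + 9|.
Impose δ ≤ 1 so that |u| < 4; then |u^2 + 3u + 9| ≤ 37.
Hence |u^3 − 27| ≤ 37|u − 3|, which is < ε once |u − 3| < ε/37.
Take δ = min(1, ε/37). If 0 < |u − 3| < δ then both bounds hold and |u^3 − 27| ≤ 37|u − 3| < 37·(ε/37) = ε.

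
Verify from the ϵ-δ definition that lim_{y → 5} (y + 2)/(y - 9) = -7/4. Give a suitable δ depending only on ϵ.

Let ϵ > 0 be given. We want δ > 0 with 0 < |y − 5| < δ ⇒ |(y + 2)/(y - 9) + 7/4| < ϵ.
Combining over a common denominator, (y + 2)/(y - 9) + 7/4 = [(y + 2)·(-4) − 7·(y - 9)] / [(-4)·(y - 9)] = -11(y − 5) / ((-4)(y - 9)).
So |(y + 2)/(y - 9) + 7/4| = 11|y − 5| / (4·|y − 9|).
Restrict δ ≤ 2. Then |y − 5| < 2 gives |y − 9| = |(y − 5) + (-4)| ≥ 4 − 2 = 2.
Hence |(y + 2)/(y - 9) + 7/4| < 11|y − 5|/(4·2) = (11/8)|y − 5|, which is < ϵ once |y − 5| < (8/11)ϵ.
Take δ = min(2, (8/11)ϵ). Then 0 < |y − 5| < δ forces both bounds, so |(y + 2)/(y - 9) + 7/4| < ϵ.

δ = min(2, (8/11)ϵ)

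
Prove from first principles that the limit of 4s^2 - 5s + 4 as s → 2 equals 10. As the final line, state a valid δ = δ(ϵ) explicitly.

Let ϵ > 0. We want δ > 0 such that 0 < |s − 2| < δ implies |(4s^2 - 5s + 4) − 10| < ϵ.
(4s^2 - 5s + 4) − 10 = 4s^2 - 5s - 6 = (s − 2)(4s + 3).
So |(4s^2 - 5s + 4) − 10| = |s − 2|·|4s + 3|.
Require δ ≤ 1. Then |s − 2| < 1 gives |s| < 3, and by the triangle inequality |4s + 3| ≤ 4·3 + 3 = 15.
Hence |(4s^2 - 5s + 4) − 10| ≤ 15|s − 2| < ϵ provided |s − 2| < ϵ/15.
Take δ = min(1, ϵ/15). Then 0 < |s − 2| < δ gives both |s − 2| < 1 and |s − 2| < ϵ/15, so |(4s^2 - 5s + 4) − 10| < ϵ.

δ = min(1, ϵ/15)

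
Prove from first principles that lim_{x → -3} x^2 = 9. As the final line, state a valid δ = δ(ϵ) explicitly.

Fix ϵ > 0. We seek δ > 0 with 0 < |x + 3| < δ ⇒ |x^2 − 9| < ϵ.
Factor: x^2 − 9 = (x + 3)(x - 3), so |x^2 − 9| = |x + 3|·|x - 3|.
Restrict δ ≤ 1. Then |x + 3| < 1 gives |x| < 4, so by the triangle inequality |x - 3| ≤ 4 + 3 = 7.
Hence |x^2 − 9| ≤ 7|x + 3|, which is < ϵ once |x + 3| < ϵ/7.
Take δ = min(1, ϵ/7). If 0 < |x + 3| < δ then both bounds hold and |x^2 − 9| ≤ 7|x + 3| < 7·(ϵ/7) = ϵ.

δ = min(1, ϵ/7)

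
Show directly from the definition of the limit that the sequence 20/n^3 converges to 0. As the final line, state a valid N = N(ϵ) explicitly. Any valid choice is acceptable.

N = (20/ϵ)^{1/3}

Let ϵ > 0. For n ≥ 1, |20/n^3 − 0| = 20/n^3.
20/n^3 < ϵ ⇔ n^3 > 20/ϵ ⇔ n > (20/ϵ)^{1/3}.
Take N = (20/ϵ)^{1/3}. Then n > N implies 20/n^3 < ϵ.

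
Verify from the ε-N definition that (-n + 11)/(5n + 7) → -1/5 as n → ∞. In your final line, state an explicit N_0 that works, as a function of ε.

N_0 = (62/25)/ε

Suppose ε > 0. For n ≥ 1, |(-n + 11)/(5n + 7) + 1/5| = |62|/(5(5n + 7)) = 62/(5(5n + 7)).
Since 5n + 7 ≥ 5n for n ≥ 1, this is ≤ 62/(5·5n) = (62/25)/n.
So |(-n + 11)/(5n + 7) + 1/5| < ε whenever n > (62/25)/ε.
Take N_0 = (62/25)/ε. If n > N_0 then |(-n + 11)/(5n + 7) + 1/5| ≤ (62/25)/n < ε.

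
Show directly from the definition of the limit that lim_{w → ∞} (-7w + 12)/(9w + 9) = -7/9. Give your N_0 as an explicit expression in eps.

N_0 = (19/9)/eps

Fix eps > 0. We seek N_0 > 0 such that w > N_0 implies |(-7w + 12)/(9w + 9) + 7/9| < eps.
(-7w + 12)/(9w + 9) + 7/9 = (9(-7w + 12) − (-7)(9w + 9)) / (9(9w + 9)) = 171/(9(9w + 9)).
For w > 0 we have 9w + 9 > 9w, so |(-7w + 12)/(9w + 9) + 7/9| = 171/(9(9w + 9)) < 171/(9·9w) = (19/9)/w.
Thus |(-7w + 12)/(9w + 9) + 7/9| < eps whenever w > (19/9)/eps.
Take N_0 = (19/9)/eps. If w > N_0 then |(-7w + 12)/(9w + 9) + 7/9| < (19/9)/w < eps.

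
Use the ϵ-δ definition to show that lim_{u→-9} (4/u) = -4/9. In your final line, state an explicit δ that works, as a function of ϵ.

δ = min(9/2, (81/8)ϵ)

Fix ϵ > 0. We seek δ > 0 such that 0 < |u + 9| < δ implies |4/u + 4/9| < ϵ.
|4/u + 4/9| = 4·|-9 − u|/(9·|u|) = 4|u + 9|/(9|u|).
Restrict δ ≤ 9/2. Then |u + 9| < 9/2 gives |u| > 9/2, so 9|u| > 81/2.
Then |4/u + 4/9| < 4|u + 9|/(81/2), which is < ϵ when |u + 9| < (81/8)ϵ.
Take δ = min(9/2, (81/8)ϵ). Then 0 < |u + 9| < δ gives both |u + 9| < 9/2 and |u + 9| < (81/8)ϵ, so |4/u + 4/9| < ϵ.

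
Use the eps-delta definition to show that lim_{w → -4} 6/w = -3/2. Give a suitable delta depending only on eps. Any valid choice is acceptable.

Suppose eps > 0. We seek delta > 0 such that 0 < |w + 4| < delta implies |6/w + 3/2| < eps.
|6/w + 3/2| = 6·|-4 − w|/(4·|w|) = 6|w + 4|/(4|w|).
Restrict delta ≤ 2. Then |w + 4| < 2 gives |w| > 2, so 4|w| > 8.
Then |6/w + 3/2| < 6|w + 4|/8, which is < eps when |w + 4| < (4/3)eps.
Take delta = min(2, (4/3)eps). Then 0 < |w + 4| < delta gives both |w + 4| < 2 and |w + 4| < (4/3)eps, so |6/w + 3/2| < eps.

delta = min(2, (4/3)eps)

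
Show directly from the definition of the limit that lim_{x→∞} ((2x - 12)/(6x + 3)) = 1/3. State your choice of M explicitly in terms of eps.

Fix eps > 0. We seek M > 0 such that x > M implies |(2x - 12)/(6x + 3) − (1/3)| < eps.
(2x - 12)/(6x + 3) − (1/3) = (6(2x - 12) − 2(6x + 3)) / (6(6x + 3)) = -78/(6(6x + 3)).
For x > 0 we have 6x + 3 > 6x, so |(2x - 12)/(6x + 3) − (1/3)| = 78/(6(6x + 3)) < 78/(6·6x) = (13/6)/x.
Thus |(2x - 12)/(6x + 3) − (1/3)| < eps whenever x > (13/6)/eps.
Take M = (13/6)/eps. If x > M then |(2x - 12)/(6x + 3) − (1/3)| < (13/6)/x < eps.

M = (13/6)/eps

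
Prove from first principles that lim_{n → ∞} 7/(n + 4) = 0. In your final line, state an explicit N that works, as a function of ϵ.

Let ϵ > 0. For n ≥ 1, |7/(n + 4) − 0| = 7/(n + 4) ≤ 7/n.
We need 7/n < ϵ, i.e. n > 7/ϵ.
Take N = 7/ϵ. If n > N then |7/(n + 4)| ≤ 7/n < ϵ.

N = 7/ϵ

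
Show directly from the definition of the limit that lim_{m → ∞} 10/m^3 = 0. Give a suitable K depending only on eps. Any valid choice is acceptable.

K = (10/eps)^{1/3}

Fix eps > 0. For m ≥ 1, |10/m^3 − 0| = 10/m^3.
10/m^3 < eps ⇔ m^3 > 10/eps ⇔ m > (10/eps)^{1/3}.
Take K = (10/eps)^{1/3}. Then m > K implies 10/m^3 < eps.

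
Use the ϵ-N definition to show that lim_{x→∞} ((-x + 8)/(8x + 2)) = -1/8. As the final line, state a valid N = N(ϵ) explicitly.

Fix ϵ > 0. We seek N > 0 such that x > N implies |(-x + 8)/(8x + 2) + 1/8| < ϵ.
(-x + 8)/(8x + 2) + 1/8 = (8(-x + 8) − (-1)(8x + 2)) / (8(8x + 2)) = 66/(8(8x + 2)).
For x > 0 we have 8x + 2 > 8x, so |(-x + 8)/(8x + 2) + 1/8| = 66/(8(8x + 2)) < 66/(8·8x) = (33/32)/x.
Thus |(-x + 8)/(8x + 2) + 1/8| < ϵ whenever x > (33/32)/ϵ.
Take N = (33/32)/ϵ. If x > N then |(-x + 8)/(8x + 2) + 1/8| < (33/32)/x < ϵ.

N = (33/32)/ϵ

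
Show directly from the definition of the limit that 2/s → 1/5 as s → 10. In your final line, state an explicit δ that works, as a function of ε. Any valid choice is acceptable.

Let ε > 0 be given. We seek δ > 0 such that 0 < |s − 10| < δ implies |2/s − (1/5)| < ε.
|2/s − (1/5)| = 2·|10 − s|/(10·|s|) = 2|s − 10|/(10|s|).
Require δ ≤ 5 so that |s| > 10 − 5 = 5, hence 10|s| > 50.
Then |2/s − (1/5)| < 2|s − 10|/50, which is < ε when |s − 10| < 25ε.
Take δ = min(5, 25ε). Then 0 < |s − 10| < δ gives both |s − 10| < 5 and |s − 10| < 25ε, so |2/s − (1/5)| < ε.

δ = min(5, 25ε)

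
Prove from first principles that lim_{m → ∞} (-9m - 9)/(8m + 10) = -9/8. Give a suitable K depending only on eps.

K = (9/32)/eps

Let eps > 0. For m ≥ 1, |(-9m - 9)/(8m + 10) + 9/8| = |18|/(8(8m + 10)) = 18/(8(8m + 10)).
Since 8m + 10 ≥ 8m for m ≥ 1, this is ≤ 18/(8·8m) = (9/32)/m.
So |(-9m - 9)/(8m + 10) + 9/8| < eps whenever m > (9/32)/eps.
Take K = (9/32)/eps. If m > K then |(-9m - 9)/(8m + 10) + 9/8| ≤ (9/32)/m < eps.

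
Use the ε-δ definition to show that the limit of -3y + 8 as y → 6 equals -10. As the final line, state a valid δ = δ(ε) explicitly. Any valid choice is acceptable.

Fix ε > 0. We need δ > 0 so that 0 < |y − 6| < δ implies |(-3y + 8) + 10| < ε.
Since (-3y + 8) + 10 = -3(y − 6), we have |(-3y + 8) + 10| = 3|y − 6|.
Thus it suffices that |y − 6| < ε/3.
Take δ = ε/3. If 0 < |y − 6| < δ then |(-3y + 8) + 10| = 3|y − 6| < 3·(ε/3) = ε.

δ = ε/3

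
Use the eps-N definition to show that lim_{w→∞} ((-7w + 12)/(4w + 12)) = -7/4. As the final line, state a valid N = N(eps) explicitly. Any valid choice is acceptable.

N = (33/4)/eps

Suppose eps > 0. We seek N > 0 such that w > N implies |(-7w + 12)/(4w + 12) + 7/4| < eps.
(-7w + 12)/(4w + 12) + 7/4 = (4(-7w + 12) − (-7)(4w + 12)) / (4(4w + 12)) = 132/(4(4w + 12)).
For w > 0 we have 4w + 12 > 4w, so |(-7w + 12)/(4w + 12) + 7/4| = 132/(4(4w + 12)) < 132/(4·4w) = (33/4)/w.
Thus |(-7w + 12)/(4w + 12) + 7/4| < eps whenever w > (33/4)/eps.
Take N = (33/4)/eps. If w > N then |(-7w + 12)/(4w + 12) + 7/4| < (33/4)/w < eps.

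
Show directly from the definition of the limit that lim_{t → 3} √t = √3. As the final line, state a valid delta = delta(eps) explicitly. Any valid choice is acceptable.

delta = min(3, √3·eps)

Fix eps > 0. We want delta > 0 such that 0 < |t − 3| < delta implies |√t − √3| < eps.
Multiplying by the conjugate, |√t − √3| = |t − 3|/(√t + √3).
Restrict delta ≤ 3 so that |t − 3| < 3 forces t > 0, and then √t + √3 > √3.
Hence |√t − √3| < |t − 3|/√3, which is < eps once |t − 3| < √3·eps.
Take delta = min(3, √3·eps). If 0 < |t − 3| < delta then t > 0 and |√t − √3| < |t − 3|/√3 < eps.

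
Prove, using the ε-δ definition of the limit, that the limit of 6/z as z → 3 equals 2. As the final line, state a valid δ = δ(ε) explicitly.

δ = min(3/2, (3/4)ε)

Let ε > 0. We seek δ > 0 such that 0 < |z − 3| < δ implies |6/z − 2| < ε.
|6/z − 2| = 6·|3 − z|/(3·|z|) = 6|z − 3|/(3|z|).
Restrict δ ≤ 3/2. Then |z − 3| < 3/2 gives |z| > 3/2, so 3|z| > 9/2.
Then |6/z − 2| < 6|z − 3|/(9/2), which is < ε when |z − 3| < (3/4)ε.
Take δ = min(3/2, (3/4)ε). Then 0 < |z − 3| < δ gives both |z − 3| < 3/2 and |z − 3| < (3/4)ε, so |6/z − 2| < ε.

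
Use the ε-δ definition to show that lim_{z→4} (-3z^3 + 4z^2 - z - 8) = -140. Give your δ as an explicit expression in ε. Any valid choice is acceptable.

δ = min(1, ε/148)

Fix ε > 0. We want δ > 0 such that 0 < |z − 4| < δ implies |(-3z^3 + 4z^2 - z - 8) + 140| < ε.
(-3z^3 + 4z^2 - z - 8) + 140 = -3z^3 + 4z^2 - z + 132 = (z − 4)(-3z^2 - 8z - 33).
So |(-3z^3 + 4z^2 - z - 8) + 140| = |z − 4|·|-3z^2 - 8z - 33|.
Assume first that |z − 4| < 1, so |z| < 5. Then |-3z^2 - 8z - 33| ≤ 3·5^2 + 8·5 + 33 = 148.
Hence |(-3z^3 + 4z^2 - z - 8) + 140| ≤ 148|z − 4| < ε provided |z − 4| < ε/148.
Take δ = min(1, ε/148). Then 0 < |z − 4| < δ gives both |z − 4| < 1 and |z − 4| < ε/148, so |(-3z^3 + 4z^2 - z - 8) + 140| < ε.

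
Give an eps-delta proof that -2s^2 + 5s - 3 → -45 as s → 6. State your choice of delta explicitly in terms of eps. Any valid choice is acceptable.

Fix eps > 0. We want delta > 0 such that 0 < |s − 6| < delta implies |(-2s^2 + 5s - 3) + 45| < eps.
(-2s^2 + 5s - 3) + 45 = -2s^2 + 5s + 42 = (s − 6)(-2s - 7).
So |(-2s^2 + 5s - 3) + 45| = |s − 6|·|-2s - 7|.
Require delta ≤ 1. Then |s − 6| < 1 gives |s| < 7, and by the triangle inequality |-2s - 7| ≤ 2·7 + 7 = 21.
Hence |(-2s^2 + 5s - 3) + 45| ≤ 21|s − 6| < eps provided |s − 6| < eps/21.
Take delta = min(1, eps/21). Then 0 < |s − 6| < delta gives both |s − 6| < 1 and |s − 6| < eps/21, so |(-2s^2 + 5s - 3) + 45| < eps.

delta = min(1, eps/21)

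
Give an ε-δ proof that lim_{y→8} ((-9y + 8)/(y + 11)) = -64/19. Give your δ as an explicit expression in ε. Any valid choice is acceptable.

δ = min(19/2, (361/214)ε)

Let ε > 0 be given. We want δ > 0 with 0 < |y − 8| < δ ⇒ |(-9y + 8)/(y + 11) + 64/19| < ε.
Combining over a common denominator, (-9y + 8)/(y + 11) + 64/19 = [(-9y + 8)·19 − (-64)·(y + 11)] / [19·(y + 11)] = -107(y − 8) / (19(y + 11)).
So |(-9y + 8)/(y + 11) + 64/19| = 107|y − 8| / (19·|y + 11|).
Require δ ≤ 19/2, so |y + 11| ≥ |19| − |y − 8| > 19 − 19/2 = 19/2.
Hence |(-9y + 8)/(y + 11) + 64/19| < 107|y − 8|/(19·(19/2)) = (214/361)|y − 8|, which is < ε once |y − 8| < (361/214)ε.
Take δ = min(19/2, (361/214)ε). Then 0 < |y − 8| < δ forces both bounds, so |(-9y + 8)/(y + 11) + 64/19| < ε.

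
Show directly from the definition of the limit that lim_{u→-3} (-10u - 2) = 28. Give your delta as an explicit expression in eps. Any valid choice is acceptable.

Let eps > 0 be given. We need delta > 0 so that 0 < |u + 3| < delta implies |(-10u - 2) − 28| < eps.
|(-10u - 2) − 28| = |-10u - 30| = 10|u + 3|.
So 10|u + 3| < eps exactly when |u + 3| < eps/10.
Choosing delta = eps/10 gives |(-10u - 2) − 28| = 10|u + 3| < eps whenever |u + 3| < delta.

delta = eps/10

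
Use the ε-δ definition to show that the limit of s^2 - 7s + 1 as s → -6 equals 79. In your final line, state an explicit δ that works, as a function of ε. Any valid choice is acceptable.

δ = min(1, ε/20)

Let ε > 0 be given. We want δ > 0 such that 0 < |s + 6| < δ implies |(s^2 - 7s + 1) − 79| < ε.
(s^2 - 7s + 1) − 79 = s^2 - 7s - 78 = (s + 6)(s - 13).
So |(s^2 - 7s + 1) − 79| = |s + 6|·|s - 13|.
Require δ ≤ 1. Then |s + 6| < 1 gives |s| < 7, and by the triangle inequality |s - 13| ≤ 7 + 13 = 20.
Hence |(s^2 - 7s + 1) − 79| ≤ 20|s + 6| < ε provided |s + 6| < ε/20.
Choosing δ = min(1, ε/20) ensures both conditions, hence |(s^2 - 7s + 1) − 79| < ε.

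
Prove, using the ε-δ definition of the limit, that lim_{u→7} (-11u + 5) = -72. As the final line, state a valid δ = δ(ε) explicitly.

δ = ε/11

Fix ε > 0. We need δ > 0 so that 0 < |u − 7| < δ implies |(-11u + 5) + 72| < ε.
Since (-11u + 5) + 72 = -11(u − 7), we have |(-11u + 5) + 72| = 11|u − 7|.
So 11|u − 7| < ε exactly when |u − 7| < ε/11.
Choosing δ = ε/11 gives |(-11u + 5) + 72| = 11|u − 7| < ε whenever |u − 7| < δ.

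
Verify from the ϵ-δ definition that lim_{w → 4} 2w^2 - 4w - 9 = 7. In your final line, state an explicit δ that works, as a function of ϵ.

δ = min(1, ϵ/14)

Fix ϵ > 0. We want δ > 0 such that 0 < |w − 4| < δ implies |(2w^2 - 4w - 9) − 7| < ϵ.
(2w^2 - 4w - 9) − 7 = 2w^2 - 4w - 16 = (w − 4)(2w + 4).
So |(2w^2 - 4w - 9) − 7| = |w − 4|·|2w + 4|.
Require δ ≤ 1. Then |w − 4| < 1 gives |w| < 5, and by the triangle inequality |2w + 4| ≤ 2·5 + 4 = 14.
Hence |(2w^2 - 4w - 9) − 7| ≤ 14|w − 4| < ϵ provided |w − 4| < ϵ/14.
Choosing δ = min(1, ϵ/14) ensures both conditions, hence |(2w^2 - 4w - 9) − 7| < ϵ.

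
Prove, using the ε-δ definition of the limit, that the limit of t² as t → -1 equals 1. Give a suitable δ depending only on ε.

δ = min(1, ε/3)

Suppose ε > 0. We seek δ > 0 with 0 < |t + 1| < δ ⇒ |t² − 1| < ε.
Factor: t² − 1 = (t + 1)(t - 1), so |t² − 1| = |t + 1|·|t - 1|.
Restrict δ ≤ 1. Then |t + 1| < 1 gives |t| < 2, so by the triangle inequality |t - 1| ≤ 2 + 1 = 3.
Hence |t² − 1| ≤ 3|t + 1|, which is < ε once |t + 1| < ε/3.
Take δ = min(1, ε/3). If 0 < |t + 1| < δ then both bounds hold and |t² − 1| ≤ 3|t + 1| < 3·(ε/3) = ε.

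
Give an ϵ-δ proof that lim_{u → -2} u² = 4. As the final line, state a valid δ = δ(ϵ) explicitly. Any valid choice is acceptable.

Let ϵ > 0. We seek δ > 0 with 0 < |u + 2| < δ ⇒ |u² − 4| < ϵ.
Factor: u² − 4 = (u + 2)(u - 2), so |u² − 4| = |u + 2|·|u - 2|.
Restrict δ ≤ 1. Then |u + 2| < 1 gives |u| < 3, so by the triangle inequality |u - 2| ≤ 3 + 2 = 5.
Hence |u² − 4| ≤ 5|u + 2|, which is < ϵ once |u + 2| < ϵ/5.
Take δ = min(1, ϵ/5). If 0 < |u + 2| < δ then both bounds hold and |u² − 4| ≤ 5|u + 2| < 5·(ϵ/5) = ϵ.

δ = min(1, ϵ/5)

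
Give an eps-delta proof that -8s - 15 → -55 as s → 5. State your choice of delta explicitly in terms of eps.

delta = eps/8

Let eps > 0. We need delta > 0 so that 0 < |s − 5| < delta implies |(-8s - 15) + 55| < eps.
|(-8s - 15) + 55| = |-8s + 40| = 8|s − 5|.
So 8|s − 5| < eps exactly when |s − 5| < eps/8.
Take delta = eps/8. If 0 < |s − 5| < delta then |(-8s - 15) + 55| = 8|s − 5| < 8·(eps/8) = eps.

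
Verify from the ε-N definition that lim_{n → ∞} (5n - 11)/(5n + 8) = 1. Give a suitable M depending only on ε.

Let ε > 0. For n ≥ 1, |(5n - 11)/(5n + 8) − 1| = |-95|/(5(5n + 8)) = 95/(5(5n + 8)).
Since 5n + 8 ≥ 5n for n ≥ 1, this is ≤ 95/(5·5n) = (19/5)/n.
So |(5n - 11)/(5n + 8) − 1| < ε whenever n > (19/5)/ε.
Take M = (19/5)/ε. If n > M then |(5n - 11)/(5n + 8) − 1| ≤ (19/5)/n < ε.

M = (19/5)/ε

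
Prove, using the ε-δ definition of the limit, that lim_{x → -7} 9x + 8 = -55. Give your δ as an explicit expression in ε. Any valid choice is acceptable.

δ = ε/9

Let ε > 0. We need δ > 0 so that 0 < |x + 7| < δ implies |(9x + 8) + 55| < ε.
|(9x + 8) + 55| = |9x + 63| = 9|x + 7|.
Thus it suffices that |x + 7| < ε/9.
Choosing δ = ε/9 gives |(9x + 8) + 55| = 9|x + 7| < ε whenever |x + 7| < δ.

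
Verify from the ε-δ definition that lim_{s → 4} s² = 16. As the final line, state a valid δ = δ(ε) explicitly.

Let ε > 0. We seek δ > 0 with 0 < |s − 4| < δ ⇒ |s² − 16| < ε.
Factor: s² − 16 = (s − 4)(s + 4), so |s² − 16| = |s − 4|·|s + 4|.
Impose δ ≤ 1 so that |s| < 5; then |s + 4| ≤ 9.
Hence |s² − 16| ≤ 9|s − 4|, which is < ε once |s − 4| < ε/9.
Take δ = min(1, ε/9). If 0 < |s − 4| < δ then both bounds hold and |s² − 16| ≤ 9|s − 4| < 9·(ε/9) = ε.

δ = min(1, ε/9)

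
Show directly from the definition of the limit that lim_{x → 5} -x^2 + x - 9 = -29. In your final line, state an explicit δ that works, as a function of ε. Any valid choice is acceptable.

Suppose ε > 0. We want δ > 0 such that 0 < |x − 5| < δ implies |(-x^2 + x - 9) + 29| < ε.
(-x^2 + x - 9) + 29 = -x^2 + x + 20 = (x − 5)(-x - 4).
So |(-x^2 + x - 9) + 29| = |x − 5|·|-x - 4|.
Require δ ≤ 1. Then |x − 5| < 1 gives |x| < 6, and by the triangle inequality |-x - 4| ≤ 6 + 4 = 10.
Hence |(-x^2 + x - 9) + 29| ≤ 10|x − 5| < ε provided |x − 5| < ε/10.
Take δ = min(1, ε/10). Then 0 < |x − 5| < δ gives both |x − 5| < 1 and |x − 5| < ε/10, so |(-x^2 + x - 9) + 29| < ε.

δ = min(1, ε/10)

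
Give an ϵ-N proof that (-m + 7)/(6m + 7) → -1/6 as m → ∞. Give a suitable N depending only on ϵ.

N = (49/36)/ϵ

Fix ϵ > 0. For m ≥ 1, |(-m + 7)/(6m + 7) + 1/6| = |49|/(6(6m + 7)) = 49/(6(6m + 7)).
Since 6m + 7 ≥ 6m for m ≥ 1, this is ≤ 49/(6·6m) = (49/36)/m.
So |(-m + 7)/(6m + 7) + 1/6| < ϵ whenever m > (49/36)/ϵ.
Take N = (49/36)/ϵ. If m > N then |(-m + 7)/(6m + 7) + 1/6| ≤ (49/36)/m < ϵ.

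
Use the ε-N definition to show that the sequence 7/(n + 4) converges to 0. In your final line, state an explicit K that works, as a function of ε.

Let ε > 0 be given. For n ≥ 1, |7/(n + 4) − 0| = 7/(n + 4) ≤ 7/n.
We need 7/n < ε, i.e. n > 7/ε.
Take K = 7/ε. If n > K then |7/(n + 4)| ≤ 7/n < ε.

K = 7/ε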